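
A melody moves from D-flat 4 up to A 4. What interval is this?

augmented fifth

D to A spans five letter names (D-E-F-G-A): a fifth.
The perfect fifth is 7 semitones; here we have 8, one semitone wider: augmented.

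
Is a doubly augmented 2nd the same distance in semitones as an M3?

Both span 4 semitones: a doubly augmented second and a major third are the same chromatic distance.

Yes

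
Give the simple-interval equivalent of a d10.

diminished 3rd

Each octave removed subtracts seven from the number: 10 − 7 = 3.
So a diminished tenth is an octave plus a diminished third. The quality is unchanged.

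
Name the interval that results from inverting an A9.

First reduce the compound augmented ninth to its simple form, an augmented second.
Interval numbers invert to sum to nine: 2 + 7 = 9, so a second inverts to a seventh.
The quality also flips — augmented becomes diminished — giving a diminished seventh.

d7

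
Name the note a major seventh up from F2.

Counting seven letter names up from F lands on E.
A major seventh is 11 semitones; 11 semitones up from F2 gives E3.

E3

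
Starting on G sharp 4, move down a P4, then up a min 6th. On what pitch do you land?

B 4

G#4 down a perfect fourth → D#4 (5 semitones).
A minor sixth up from D#4 is B4.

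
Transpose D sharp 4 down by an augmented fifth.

The fifth takes the letter from D down to G.
An augmented fifth spans 8 semitones, so from D#4 the target pitch is G3.

G 3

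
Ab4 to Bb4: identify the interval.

major second

A to B spans two letter names (A-B) — that makes it a second of some quality.
The major second spans 2 semitones, and Ab4 to Bb4 is exactly 2 semitones — so this is a major second.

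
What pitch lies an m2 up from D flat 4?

Two letter names up from D: E.
A minor second spans 1 semitone, so from Db4 the target pitch is Ebb4.

E double-flat 4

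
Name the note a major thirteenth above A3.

Six letters up from A (plus an octave) reaches F.
A major thirteenth is 21 semitones; 21 semitones up from A3 gives F#5.

F#5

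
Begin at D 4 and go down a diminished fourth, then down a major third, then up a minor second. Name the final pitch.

G 3

D4 down a diminished fourth → A#3 (4 semitones).
A#3 down a major third → F#3 (4 semitones).
A minor second up from F#3 is G3.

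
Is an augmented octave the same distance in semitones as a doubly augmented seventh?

Yes

Both span 13 semitones: an augmented octave and a doubly augmented seventh are the same chromatic distance.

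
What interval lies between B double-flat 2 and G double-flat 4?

B to G spans six letter names (B-C-D-E-F-G), plus an octave — that makes it a thirteenth of some quality.
A major thirteenth would be 21 semitones, but Bbb2 to Gbb4 is 20 — one semitone narrower, making it a minor thirteenth.
(Equivalently, a compound minor sixth: a minor sixth plus an octave.)

minor 13th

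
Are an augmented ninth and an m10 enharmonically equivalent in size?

An augmented ninth spans 15 semitones, and a minor tenth also spans 15 semitones — they're enharmonic.

Yes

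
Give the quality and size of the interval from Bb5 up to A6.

M7

B to A spans seven letter names (B-C-D-E-F-G-A) — that makes it a seventh of some quality.
Bb5 to A6 is 11 semitones, matching the major seventh exactly, so the quality is major.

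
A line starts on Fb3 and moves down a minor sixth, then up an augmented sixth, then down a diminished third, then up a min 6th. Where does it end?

Down a minor sixth from Fb3: Ab2 (8 semitones down).
An augmented sixth up from Ab2 is F#3.
Down a diminished third from F#3: D##3 (2 semitones down).
A minor sixth up from D##3 is B#3.

B#3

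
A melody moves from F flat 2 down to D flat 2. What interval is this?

minor 3rd

Descending from Fb2 to Db2 is the same interval as ascending Db2 to Fb2.
D to F spans three letter names (D-E-F): a third.
At 3 semitones, Db2→Fb2 falls one short of a major third: minor.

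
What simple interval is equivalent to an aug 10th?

Take out an octave (7 from the number): 10 − 7 = 3.
That makes an augmented tenth a compound augmented third — an octave plus an augmented third.

A3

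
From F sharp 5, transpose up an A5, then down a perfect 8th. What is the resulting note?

F#5 up an augmented fifth → C##6 (8 semitones).
A perfect octave down from C##6 is C##5.

C double-sharp 5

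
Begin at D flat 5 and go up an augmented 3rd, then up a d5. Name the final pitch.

C 6

Up an augmented third from Db5: F#5 (5 semitones up).
Up a diminished fifth from F#5: C6 (6 semitones up).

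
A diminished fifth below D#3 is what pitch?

Counting five letter names down from D lands on G.
A diminished fifth is 6 semitones; 6 semitones down from D#3 gives G##2.

G##2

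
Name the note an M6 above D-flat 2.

Counting six letter names up from D lands on B.
A major sixth is 9 semitones; 9 semitones up from Db2 gives Bb2.

B-flat 2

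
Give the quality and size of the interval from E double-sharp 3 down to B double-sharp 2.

Descending from E##3 to B##2 is the same interval as ascending B##2 to E##3.
B to E spans four letter names (B-C-D-E) — that makes it a fourth of some quality.
The perfect fourth spans 5 semitones, and B##2 to E##3 is exactly 5 semitones — so this is a perfect fourth.

perfect fourth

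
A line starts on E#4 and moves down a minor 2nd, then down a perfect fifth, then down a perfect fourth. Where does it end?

D##3

Down a minor second from E#4: D##4 (1 semitone down).
A perfect fifth down from D##4 is G##3.
A perfect fourth down from G##3 is D##3.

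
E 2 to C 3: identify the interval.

minor 6th

E to C spans six letter names (E-F-G-A-B-C) — that makes it a sixth of some quality.
A major sixth would be 9 semitones, but E2 to C3 is 8 — one semitone narrower, making it a minor sixth.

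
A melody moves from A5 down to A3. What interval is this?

Descending from A5 to A3 is the same interval as ascending A3 to A5.
A to A is the same letter name, plus 2 octaves, so the interval is some kind of fifteenth.
Counting semitones, A3→A5 is 24, which is the perfect fifteenth.
(Equivalently, a compound perfect octave: a perfect octave plus an octave.)

perfect fifteenth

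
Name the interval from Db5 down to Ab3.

Descending from Db5 to Ab3 is the same interval as ascending Ab3 to Db5.
A to D spans four letter names (A-B-C-D), plus an octave: an eleventh.
Ab3 to Db5 is 17 semitones, matching the perfect eleventh exactly, so the quality is perfect.
(Equivalently, a compound perfect fourth: a perfect fourth plus an octave.)

perfect eleventh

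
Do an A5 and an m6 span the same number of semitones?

An augmented fifth spans 8 semitones, and a minor sixth also spans 8 semitones — they're enharmonic.

Yes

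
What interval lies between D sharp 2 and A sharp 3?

D to A spans five letter names (D-E-F-G-A), plus an octave, so the interval is some kind of twelfth.
The perfect twelfth spans 19 semitones, and D#2 to A#3 is exactly 19 semitones — so this is a perfect twelfth.
(Equivalently, a compound perfect fifth: a perfect fifth plus an octave.)

perfect twelfth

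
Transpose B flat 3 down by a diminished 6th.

D sharp 3

The sixth takes the letter from B down to D.
A diminished sixth spans 7 semitones, so from Bb3 the target pitch is D#3.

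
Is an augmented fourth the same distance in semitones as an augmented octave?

An augmented fourth spans 6 semitones; an augmented octave spans 13 semitones. They differ by 7.

No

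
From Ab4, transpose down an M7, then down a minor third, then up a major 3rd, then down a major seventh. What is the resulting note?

Ab4 down a major seventh → Bbb3 (11 semitones).
Bbb3 down a minor third → Gb3 (3 semitones).
A major third up from Gb3 is Bb3.
Bb3 down a major seventh → Cb3 (11 semitones).

Cb3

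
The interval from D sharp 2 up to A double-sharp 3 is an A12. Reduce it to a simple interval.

augmented 5th

Subtracting seven from the interval number removes an octave: 12 − 7 = 5.
That makes an augmented twelfth a compound augmented fifth — an octave plus an augmented fifth.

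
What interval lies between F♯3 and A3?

F to A spans three letter names (F-G-A) — that makes it a third of some quality.
A major third would be 4 semitones, but F#3 to A3 is 3 — one semitone narrower, making it a minor third.

m3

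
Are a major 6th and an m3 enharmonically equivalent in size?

No

A major sixth is 9 semitones but a minor third is 3 semitones — different sizes.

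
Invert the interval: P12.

perfect fourth

First reduce the compound perfect twelfth to its simple form, a perfect fifth.
The rule of nine gives the new number: 9 − 5 = 4, so a fifth becomes a fourth.
And perfect stays perfect under inversion, so we get a perfect fourth.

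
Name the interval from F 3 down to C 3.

Descending from F3 to C3 is the same interval as ascending C3 to F3.
C to F spans four letter names (C-D-E-F) — that makes it a fourth of some quality.
Counting semitones, C3→F3 is 5, which is the perfect fourth.

perfect 4th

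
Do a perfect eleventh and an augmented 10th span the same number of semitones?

Both span 17 semitones: a perfect eleventh and an augmented tenth are the same chromatic distance.

Yes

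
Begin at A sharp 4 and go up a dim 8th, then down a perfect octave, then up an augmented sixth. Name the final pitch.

F double-sharp 5

A#4 up a diminished octave → A5 (11 semitones).
A perfect octave down from A5 is A4.
A4 up an augmented sixth → F##5 (10 semitones).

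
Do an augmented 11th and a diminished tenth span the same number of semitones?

No

18 semitones (augmented eleventh) vs 14 semitones (diminished tenth): not equal.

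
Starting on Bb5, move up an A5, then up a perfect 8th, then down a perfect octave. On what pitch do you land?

F#6

An augmented fifth up from Bb5 is F#6.
Up a perfect octave from F#6: F#7 (12 semitones up).
F#7 down a perfect octave → F#6 (12 semitones).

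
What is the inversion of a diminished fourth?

Interval numbers invert to sum to nine: 4 + 5 = 9, so a fourth inverts to a fifth.
The quality also flips — diminished becomes augmented — giving an augmented fifth.

augmented fifth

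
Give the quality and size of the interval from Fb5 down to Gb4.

m7

Descending from Fb5 to Gb4 is the same interval as ascending Gb4 to Fb5.
G to F spans seven letter names (G-A-B-C-D-E-F) — that makes it a seventh of some quality.
A major seventh would be 11 semitones, but Gb4 to Fb5 is 10 — one semitone narrower, making it a minor seventh.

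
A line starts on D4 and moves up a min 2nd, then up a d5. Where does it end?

A minor second up from D4 is Eb4.
Up a diminished fifth from Eb4: Bbb4 (6 semitones up).

Bbb4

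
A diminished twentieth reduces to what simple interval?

d6

Each octave removed subtracts seven from the number: 20 − 14 = 6.
Quality carries through unchanged, so the simple form is a diminished sixth.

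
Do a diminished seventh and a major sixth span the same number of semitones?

A diminished seventh spans 9 semitones, and a major sixth also spans 9 semitones — they're enharmonic.

Yes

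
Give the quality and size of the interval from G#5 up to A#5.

G to A spans two letter names (G-A): a second.
The major second spans 2 semitones, and G#5 to A#5 is exactly 2 semitones — so this is a major second.

M2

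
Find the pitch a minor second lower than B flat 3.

Two letter names down from B: A.
Moving 1 semitone down from Bb3 (the size of a minor second) reaches A3.

A 3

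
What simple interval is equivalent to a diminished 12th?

Subtracting seven from the interval number removes an octave: 12 − 7 = 5.
Quality carries through unchanged, so the simple form is a diminished fifth.

diminished fifth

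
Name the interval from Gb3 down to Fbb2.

Descending from Gb3 to Fbb2 is the same interval as ascending Fbb2 to Gb3.
F to G spans two letter names (F-G), plus an octave, so the interval is some kind of ninth.
Fbb2 to Gb3 spans 15 semitones — one semitone wider than the major ninth (14) — giving an augmented ninth.
(Equivalently, a compound augmented second: an augmented second plus an octave.)

A9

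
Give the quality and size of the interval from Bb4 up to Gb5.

B to G spans six letter names (B-C-D-E-F-G), so the interval is some kind of sixth.
Bb4 to Gb5 is 8 semitones, a half step short of the major sixth (9), so this is minor.

minor 6th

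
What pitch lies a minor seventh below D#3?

Seven letter names down from D: E.
A minor seventh is 10 semitones; 10 semitones down from D#3 gives E#2.

E#2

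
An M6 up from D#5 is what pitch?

Six letter names up from D: B.
A major sixth spans 9 semitones, so from D#5 the target pitch is B#5.

B#5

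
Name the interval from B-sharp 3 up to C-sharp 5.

B to C spans two letter names (B-C), plus an octave — that makes it a ninth of some quality.
B#3 to C#5 is 13 semitones, a half step short of the major ninth (14), so this is minor.
(Equivalently, a compound minor second: a minor second plus an octave.)

minor ninth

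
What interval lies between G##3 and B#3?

G to B spans three letter names (G-A-B), so the interval is some kind of third.
A major third would be 4 semitones, but G##3 to B#3 is 3 — one semitone narrower, making it a minor third.

minor third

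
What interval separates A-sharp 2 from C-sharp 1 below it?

Descending from A#2 to C#1 is the same interval as ascending C#1 to A#2.
C to A spans six letter names (C-D-E-F-G-A), plus an octave — that makes it a thirteenth of some quality.
C#1 to A#2 is 21 semitones, matching the major thirteenth exactly, so the quality is major.
(Equivalently, a compound major sixth: a major sixth plus an octave.)

major thirteenth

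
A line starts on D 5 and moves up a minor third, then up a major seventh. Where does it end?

E 6

Up a minor third from D5: F5 (3 semitones up).
F5 up a major seventh → E6 (11 semitones).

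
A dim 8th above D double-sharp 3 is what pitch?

D sharp 4

For an octave the letter name doesn't change: still D, an octave up.
Moving 11 semitones up from D##3 (the size of a diminished octave) reaches D#4.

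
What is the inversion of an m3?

The rule of nine gives the new number: 9 − 3 = 6, so a third becomes a sixth.
And minor becomes major under inversion, so we get a major sixth.

M6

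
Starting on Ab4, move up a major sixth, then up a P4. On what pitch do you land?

Bb5

Ab4 up a major sixth → F5 (9 semitones).
Up a perfect fourth from F5: Bb5 (5 semitones up).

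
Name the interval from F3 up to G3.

major second

F to G spans two letter names (F-G): a second.
The major second spans 2 semitones, and F3 to G3 is exactly 2 semitones — so this is a major second.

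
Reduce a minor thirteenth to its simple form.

minor sixth

Each octave removed subtracts seven from the number: 13 − 7 = 6.
Quality carries through unchanged, so the simple form is a minor sixth.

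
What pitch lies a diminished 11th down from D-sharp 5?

A-double-sharp 3

Counting four letter names plus an octave down from D lands on A.
A diminished eleventh spans 16 semitones, so from D#5 the target pitch is A##3.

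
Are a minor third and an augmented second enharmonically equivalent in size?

Both span 3 semitones: a minor third and an augmented second are the same chromatic distance.

Yes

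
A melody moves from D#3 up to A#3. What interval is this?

D to A spans five letter names (D-E-F-G-A) — that makes it a fifth of some quality.
The perfect fifth spans 7 semitones, and D#3 to A#3 is exactly 7 semitones — so this is a perfect fifth.

perfect fifth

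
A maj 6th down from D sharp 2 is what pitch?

F sharp 1

The sixth takes the letter from D down to F.
A major sixth is 9 semitones; 9 semitones down from D#2 gives F#1.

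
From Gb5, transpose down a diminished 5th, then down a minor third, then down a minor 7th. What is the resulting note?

A diminished fifth down from Gb5 is C5.
A minor third down from C5 is A4.
A minor seventh down from A4 is B3.

B3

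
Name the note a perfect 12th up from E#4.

Counting five letter names plus an octave up from E lands on B.
A perfect twelfth is 19 semitones; 19 semitones up from E#4 gives B#5.

B#5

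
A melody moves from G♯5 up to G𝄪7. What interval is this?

augmented fifteenth

G to G is the same letter name, plus 2 octaves: a fifteenth.
The perfect fifteenth is 24 semitones; here we have 25, one semitone wider: augmented.
(Equivalently, a compound augmented octave: an augmented octave plus an octave.)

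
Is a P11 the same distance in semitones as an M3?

A perfect eleventh is 17 semitones but a major third is 4 semitones — different sizes.

No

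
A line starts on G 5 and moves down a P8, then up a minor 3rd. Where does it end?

A perfect octave down from G5 is G4.
A minor third up from G4 is Bb4.

B flat 4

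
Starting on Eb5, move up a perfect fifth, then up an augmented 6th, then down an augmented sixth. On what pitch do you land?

Eb5 up a perfect fifth → Bb5 (7 semitones).
Up an augmented sixth from Bb5: G#6 (10 semitones up).
An augmented sixth down from G#6 is Bb5.

Bb5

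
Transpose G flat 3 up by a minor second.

Counting two letter names up from G lands on A.
A minor second spans 1 semitone, so from Gb3 the target pitch is Abb3.

A double-flat 3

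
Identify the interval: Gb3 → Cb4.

G to C spans four letter names (G-A-B-C) — that makes it a fourth of some quality.
Gb3 to Cb4 is 5 semitones, matching the perfect fourth exactly, so the quality is perfect.

P4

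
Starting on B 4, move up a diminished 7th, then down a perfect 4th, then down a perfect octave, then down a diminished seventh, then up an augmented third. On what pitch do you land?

B4 up a diminished seventh → Ab5 (9 semitones).
A perfect fourth down from Ab5 is Eb5.
Down a perfect octave from Eb5: Eb4 (12 semitones down).
Eb4 down a diminished seventh → F#3 (9 semitones).
An augmented third up from F#3 is A##3.

A double-sharp 3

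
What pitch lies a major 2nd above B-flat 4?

Two letter names up from B: C.
A major second is 2 semitones; 2 semitones up from Bb4 gives C5.

C 5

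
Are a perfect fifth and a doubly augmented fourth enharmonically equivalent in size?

Yes

A perfect fifth = 7 semitones = a doubly augmented fourth; enharmonically equal.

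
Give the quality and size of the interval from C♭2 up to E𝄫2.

C to E spans three letter names (C-D-E) — that makes it a third of some quality.
Cb2 to Ebb2 is 3 semitones, a half step short of the major third (4), so this is minor.

minor third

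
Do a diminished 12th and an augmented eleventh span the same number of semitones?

Yes

Both span 18 semitones: a diminished twelfth and an augmented eleventh are the same chromatic distance.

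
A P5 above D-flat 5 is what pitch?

Counting five letter names up from D lands on A.
A perfect fifth spans 7 semitones, so from Db5 the target pitch is Ab5.

A-flat 5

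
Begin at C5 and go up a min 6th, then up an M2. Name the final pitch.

Up a minor sixth from C5: Ab5 (8 semitones up).
Up a major second from Ab5: Bb5 (2 semitones up).

Bb5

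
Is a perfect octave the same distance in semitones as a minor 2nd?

A perfect octave spans 12 semitones; a minor second spans 1 semitone. They differ by 11.

No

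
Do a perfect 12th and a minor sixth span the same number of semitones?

No

A perfect twelfth is 19 semitones but a minor sixth is 8 semitones — different sizes.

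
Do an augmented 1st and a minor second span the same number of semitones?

Yes

An augmented unison = 1 semitone = a minor second; enharmonically equal.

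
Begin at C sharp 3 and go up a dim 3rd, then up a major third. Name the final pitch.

G 3

Up a diminished third from C#3: Eb3 (2 semitones up).
A major third up from Eb3 is G3.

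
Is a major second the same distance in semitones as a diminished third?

A major second spans 2 semitones, and a diminished third also spans 2 semitones — they're enharmonic.

Yes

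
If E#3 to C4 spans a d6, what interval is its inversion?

A3

Interval numbers invert to sum to nine: 6 + 3 = 9, so a sixth inverts to a third.
The quality also flips — diminished becomes augmented — giving an augmented third.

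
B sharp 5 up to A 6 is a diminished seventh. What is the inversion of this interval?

augmented 2nd

Interval numbers invert to sum to nine: 7 + 2 = 9, so a seventh inverts to a second.
The quality also flips — diminished becomes augmented — giving an augmented second.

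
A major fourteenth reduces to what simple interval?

M7

Each octave removed subtracts seven from the number: 14 − 7 = 7.
So a major fourteenth is an octave plus a major seventh. The quality is unchanged.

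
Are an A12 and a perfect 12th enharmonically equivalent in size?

No

An augmented twelfth spans 20 semitones; a perfect twelfth spans 19 semitones. They differ by 1.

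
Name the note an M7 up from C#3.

Seven letter names up from C: B.
A major seventh is 11 semitones; 11 semitones up from C#3 gives B#3.

B#3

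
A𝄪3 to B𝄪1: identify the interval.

minor fourteenth

Descending from A##3 to B##1 is the same interval as ascending B##1 to A##3.
B to A spans seven letter names (B-C-D-E-F-G-A), plus an octave, so the interval is some kind of fourteenth.
At 22 semitones, B##1→A##3 falls one short of a major fourteenth: minor.
(Equivalently, a compound minor seventh: a minor seventh plus an octave.)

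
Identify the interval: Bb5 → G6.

B to G spans six letter names (B-C-D-E-F-G) — that makes it a sixth of some quality.
Counting semitones, Bb5→G6 is 9, which is the major sixth.

major 6th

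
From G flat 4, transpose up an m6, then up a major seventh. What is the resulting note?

D flat 6

A minor sixth up from Gb4 is Ebb5.
A major seventh up from Ebb5 is Db6.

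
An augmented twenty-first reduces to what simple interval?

augmented 7th

Take out 2 octaves (14 from the number): 21 − 14 = 7.
That makes an augmented twenty-first a compound augmented seventh — 2 octaves plus an augmented seventh.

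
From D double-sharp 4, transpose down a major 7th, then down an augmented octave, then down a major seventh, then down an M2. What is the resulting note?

E flat 1

A major seventh down from D##4 is E#3.
Down an augmented octave from E#3: E2 (13 semitones down).
A major seventh down from E2 is F1.
F1 down a major second → Eb1 (2 semitones).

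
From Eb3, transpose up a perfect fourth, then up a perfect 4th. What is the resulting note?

Eb3 up a perfect fourth → Ab3 (5 semitones).
Ab3 up a perfect fourth → Db4 (5 semitones).

Db4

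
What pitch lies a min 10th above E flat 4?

G flat 5

Three letters up from E (plus an octave) reaches G.
Moving 15 semitones up from Eb4 (the size of a minor tenth) reaches Gb5.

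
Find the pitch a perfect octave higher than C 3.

An octave keeps the letter name C, an octave up from C.
Moving 12 semitones up from C3 (the size of a perfect octave) reaches C4.

C 4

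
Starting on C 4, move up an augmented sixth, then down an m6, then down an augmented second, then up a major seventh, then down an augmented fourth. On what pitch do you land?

An augmented sixth up from C4 is A#4.
Down a minor sixth from A#4: C##4 (8 semitones down).
Down an augmented second from C##4: B3 (3 semitones down).
B3 up a major seventh → A#4 (11 semitones).
A#4 down an augmented fourth → E4 (6 semitones).

E 4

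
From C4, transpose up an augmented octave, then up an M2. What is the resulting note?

D#5

Up an augmented octave from C4: C#5 (13 semitones up).
C#5 up a major second → D#5 (2 semitones).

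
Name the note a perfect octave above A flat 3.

For an octave the letter name doesn't change: still A, an octave up.
A perfect octave is 12 semitones; 12 semitones up from Ab3 gives Ab4.

A flat 4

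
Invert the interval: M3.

Inverted interval numbers add to nine, so a third pairs with a sixth (3 + 6 = 9).
Quality inverts too: major becomes minor. That makes the inversion a minor sixth.

m6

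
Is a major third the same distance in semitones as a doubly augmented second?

Yes

Both span 4 semitones: a major third and a doubly augmented second are the same chromatic distance.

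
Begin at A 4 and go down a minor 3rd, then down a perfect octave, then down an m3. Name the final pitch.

D sharp 3

A minor third down from A4 is F#4.
A perfect octave down from F#4 is F#3.
Down a minor third from F#3: D#3 (3 semitones down).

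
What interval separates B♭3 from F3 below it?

Descending from Bb3 to F3 is the same interval as ascending F3 to Bb3.
F to B spans four letter names (F-G-A-B) — that makes it a fourth of some quality.
The perfect fourth spans 5 semitones, and F3 to Bb3 is exactly 5 semitones — so this is a perfect fourth.

perfect fourth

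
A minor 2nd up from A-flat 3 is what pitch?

B-double-flat 3

The second takes the letter from A up to B.
A minor second spans 1 semitone, so from Ab3 the target pitch is Bbb3.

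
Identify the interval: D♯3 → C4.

diminished seventh

D to C spans seven letter names (D-E-F-G-A-B-C): a seventh.
D#3 to C4 spans 9 semitones — two semitones narrower than the major seventh (11) — giving a diminished seventh.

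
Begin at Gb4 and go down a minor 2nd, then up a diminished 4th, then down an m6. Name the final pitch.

Gb4 down a minor second → F4 (1 semitone).
F4 up a diminished fourth → Bbb4 (4 semitones).
Down a minor sixth from Bbb4: Db4 (8 semitones down).

Db4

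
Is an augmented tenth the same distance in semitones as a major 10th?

An augmented tenth spans 17 semitones; a major tenth spans 16 semitones. They differ by 1.

No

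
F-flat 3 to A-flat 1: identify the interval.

minor thirteenth

Descending from Fb3 to Ab1 is the same interval as ascending Ab1 to Fb3.
A to F spans six letter names (A-B-C-D-E-F), plus an octave — that makes it a thirteenth of some quality.
Ab1 to Fb3 is 20 semitones, a half step short of the major thirteenth (21), so this is minor.
(Equivalently, a compound minor sixth: a minor sixth plus an octave.)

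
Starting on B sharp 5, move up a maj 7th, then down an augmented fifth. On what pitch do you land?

D sharp 6

B#5 up a major seventh → A##6 (11 semitones).
An augmented fifth down from A##6 is D#6.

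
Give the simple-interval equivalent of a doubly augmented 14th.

AA7

Each octave removed subtracts seven from the number: 14 − 7 = 7.
Quality carries through unchanged, so the simple form is a doubly augmented seventh.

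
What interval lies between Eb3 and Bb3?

perfect fifth

E to B spans five letter names (E-F-G-A-B), so the interval is some kind of fifth.
Eb3 to Bb3 is 7 semitones, matching the perfect fifth exactly, so the quality is perfect.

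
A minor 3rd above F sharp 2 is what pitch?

The third takes the letter from F up to A.
A minor third is 3 semitones; 3 semitones up from F#2 gives A2.

A 2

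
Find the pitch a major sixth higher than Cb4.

The sixth takes the letter from C up to A.
A major sixth is 9 semitones; 9 semitones up from Cb4 gives Ab4.

Ab4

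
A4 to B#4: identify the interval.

A to B spans two letter names (A-B) — that makes it a second of some quality.
A4 to B#4 spans 3 semitones — one semitone wider than the major second (2) — giving an augmented second.

augmented second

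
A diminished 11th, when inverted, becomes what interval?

First reduce the compound diminished eleventh to its simple form, a diminished fourth.
The rule of nine gives the new number: 9 − 4 = 5, so a fourth becomes a fifth.
The quality also flips — diminished becomes augmented — giving an augmented fifth.

augmented 5th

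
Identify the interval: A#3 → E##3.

d4

Descending from A#3 to E##3 is the same interval as ascending E##3 to A#3.
E to A spans four letter names (E-F-G-A), so the interval is some kind of fourth.
E##3 to A#3 spans 4 semitones — one semitone narrower than the perfect fourth (5) — giving a diminished fourth.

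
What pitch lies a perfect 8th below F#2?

F#1

The letter stays F (same as the start), shifted an octave down.
Moving 12 semitones down from F#2 (the size of a perfect octave) reaches F#1.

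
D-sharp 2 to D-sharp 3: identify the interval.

D to D is the same letter name, plus an octave, so the interval is some kind of octave.
Counting semitones, D#2→D#3 is 12, which is the perfect octave.

P8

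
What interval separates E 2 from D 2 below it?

major second

Descending from E2 to D2 is the same interval as ascending D2 to E2.
D to E spans two letter names (D-E), so the interval is some kind of second.
Counting semitones, D2→E2 is 2, which is the major second.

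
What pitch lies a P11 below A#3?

Four letters down from A (plus an octave) reaches E.
A perfect eleventh is 17 semitones; 17 semitones down from A#3 gives E#2.

E#2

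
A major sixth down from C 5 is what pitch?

E flat 4

The sixth takes the letter from C down to E.
Moving 9 semitones down from C5 (the size of a major sixth) reaches Eb4.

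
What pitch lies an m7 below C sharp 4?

D sharp 3

Counting seven letter names down from C lands on D.
A minor seventh is 10 semitones; 10 semitones down from C#4 gives D#3.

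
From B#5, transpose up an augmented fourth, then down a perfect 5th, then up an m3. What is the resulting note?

C##6

An augmented fourth up from B#5 is E##6.
Down a perfect fifth from E##6: A##5 (7 semitones down).
A##5 up a minor third → C##6 (3 semitones).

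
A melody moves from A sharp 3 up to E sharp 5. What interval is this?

A to E spans five letter names (A-B-C-D-E), plus an octave — that makes it a twelfth of some quality.
The perfect twelfth spans 19 semitones, and A#3 to E#5 is exactly 19 semitones — so this is a perfect twelfth.
(Equivalently, a compound perfect fifth: a perfect fifth plus an octave.)

perfect 12th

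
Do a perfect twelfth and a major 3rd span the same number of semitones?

A perfect twelfth spans 19 semitones; a major third spans 4 semitones. They differ by 15.

No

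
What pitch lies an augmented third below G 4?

E double-flat 4

Three letter names down from G: E.
An augmented third is 5 semitones; 5 semitones down from G4 gives Ebb4.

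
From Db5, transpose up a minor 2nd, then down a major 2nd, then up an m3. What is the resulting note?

Fbb5

A minor second up from Db5 is Ebb5.
Down a major second from Ebb5: Dbb5 (2 semitones down).
Dbb5 up a minor third → Fbb5 (3 semitones).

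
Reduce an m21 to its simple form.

m7

Subtracting seven from the interval number removes an octave: 21 − 14 = 7.
That makes a minor twenty-first a compound minor seventh — 2 octaves plus a minor seventh.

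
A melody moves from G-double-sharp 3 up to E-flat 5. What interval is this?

doubly diminished thirteenth

G to E spans six letter names (G-A-B-C-D-E), plus an octave: a thirteenth.
A major thirteenth would be 21 semitones; G##3 to Eb5 is 18, three semitones narrower, so the interval is doubly diminished.
(Equivalently, a compound doubly diminished sixth: a doubly diminished sixth plus an octave.)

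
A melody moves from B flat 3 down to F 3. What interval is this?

Descending from Bb3 to F3 is the same interval as ascending F3 to Bb3.
F to B spans four letter names (F-G-A-B) — that makes it a fourth of some quality.
The perfect fourth spans 5 semitones, and F3 to Bb3 is exactly 5 semitones — so this is a perfect fourth.

P4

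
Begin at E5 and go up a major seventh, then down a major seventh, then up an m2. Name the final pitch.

A major seventh up from E5 is D#6.
A major seventh down from D#6 is E5.
A minor second up from E5 is F5.

F5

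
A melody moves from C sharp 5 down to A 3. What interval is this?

M10

Descending from C#5 to A3 is the same interval as ascending A3 to C#5.
A to C spans three letter names (A-B-C), plus an octave, so the interval is some kind of tenth.
A3 to C#5 is 16 semitones, matching the major tenth exactly, so the quality is major.
(Equivalently, a compound major third: a major third plus an octave.)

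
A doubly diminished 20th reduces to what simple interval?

Take out 2 octaves (14 from the number): 20 − 14 = 6.
So a doubly diminished twentieth is 2 octaves plus a doubly diminished sixth. The quality is unchanged.

doubly diminished sixth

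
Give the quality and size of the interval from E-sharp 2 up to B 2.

E to B spans five letter names (E-F-G-A-B): a fifth.
The perfect fifth is 7 semitones; here we have 6, one semitone narrower: diminished.

d5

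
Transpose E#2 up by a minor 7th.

Counting seven letter names up from E lands on D.
Moving 10 semitones up from E#2 (the size of a minor seventh) reaches D#3.

D#3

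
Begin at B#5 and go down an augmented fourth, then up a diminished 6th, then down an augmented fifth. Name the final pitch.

Gbb5

Down an augmented fourth from B#5: F#5 (6 semitones down).
A diminished sixth up from F#5 is Db6.
Db6 down an augmented fifth → Gbb5 (8 semitones).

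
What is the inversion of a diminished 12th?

First reduce the compound diminished twelfth to its simple form, a diminished fifth.
Inverted interval numbers add to nine, so a fifth pairs with a fourth (5 + 4 = 9).
The quality also flips — diminished becomes augmented — giving an augmented fourth.

augmented 4th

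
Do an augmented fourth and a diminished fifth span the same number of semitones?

Both span 6 semitones: an augmented fourth and a diminished fifth are the same chromatic distance.

Yes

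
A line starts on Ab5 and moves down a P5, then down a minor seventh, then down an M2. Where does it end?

A perfect fifth down from Ab5 is Db5.
Db5 down a minor seventh → Eb4 (10 semitones).
A major second down from Eb4 is Db4.

Db4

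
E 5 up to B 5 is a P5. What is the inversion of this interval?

The rule of nine gives the new number: 9 − 5 = 4, so a fifth becomes a fourth.
The quality also flips — perfect stays perfect — giving a perfect fourth.

P4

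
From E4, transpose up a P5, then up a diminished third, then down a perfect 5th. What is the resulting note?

A perfect fifth up from E4 is B4.
A diminished third up from B4 is Db5.
Db5 down a perfect fifth → Gb4 (7 semitones).

Gb4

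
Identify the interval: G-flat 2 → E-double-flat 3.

minor sixth

G to E spans six letter names (G-A-B-C-D-E): a sixth.
Gb2 to Ebb3 is 8 semitones, a half step short of the major sixth (9), so this is minor.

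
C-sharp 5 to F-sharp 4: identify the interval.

P5

Descending from C#5 to F#4 is the same interval as ascending F#4 to C#5.
F to C spans five letter names (F-G-A-B-C), so the interval is some kind of fifth.
The perfect fifth spans 7 semitones, and F#4 to C#5 is exactly 7 semitones — so this is a perfect fifth.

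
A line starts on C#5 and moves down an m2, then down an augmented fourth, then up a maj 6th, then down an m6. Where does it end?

Down a minor second from C#5: B#4 (1 semitone down).
Down an augmented fourth from B#4: F#4 (6 semitones down).
Up a major sixth from F#4: D#5 (9 semitones up).
D#5 down a minor sixth → F##4 (8 semitones).

F##4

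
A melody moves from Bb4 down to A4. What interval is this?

Descending from Bb4 to A4 is the same interval as ascending A4 to Bb4.
A to B spans two letter names (A-B), so the interval is some kind of second.
At 1 semitone, A4→Bb4 falls one short of a major second: minor.

minor 2nd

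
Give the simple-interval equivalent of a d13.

diminished 6th

Subtracting seven from the interval number removes an octave: 13 − 7 = 6.
That makes a diminished thirteenth a compound diminished sixth — an octave plus a diminished sixth.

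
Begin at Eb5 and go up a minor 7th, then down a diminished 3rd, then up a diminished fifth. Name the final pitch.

F6

A minor seventh up from Eb5 is Db6.
Db6 down a diminished third → B5 (2 semitones).
A diminished fifth up from B5 is F6.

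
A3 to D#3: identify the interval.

Descending from A3 to D#3 is the same interval as ascending D#3 to A3.
D to A spans five letter names (D-E-F-G-A), so the interval is some kind of fifth.
D#3 to A3 spans 6 semitones — one semitone narrower than the perfect fifth (7) — giving a diminished fifth.

d5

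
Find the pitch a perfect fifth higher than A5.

E6

The fifth takes the letter from A up to E.
A perfect fifth is 7 semitones; 7 semitones up from A5 gives E6.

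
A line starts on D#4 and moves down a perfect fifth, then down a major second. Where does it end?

F#3

Down a perfect fifth from D#4: G#3 (7 semitones down).
A major second down from G#3 is F#3.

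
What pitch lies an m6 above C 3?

A flat 3

The sixth takes the letter from C up to A.
Moving 8 semitones up from C3 (the size of a minor sixth) reaches Ab3.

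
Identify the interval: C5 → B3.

Descending from C5 to B3 is the same interval as ascending B3 to C5.
B to C spans two letter names (B-C), plus an octave: a ninth.
B3 to C5 is 13 semitones, a half step short of the major ninth (14), so this is minor.
(Equivalently, a compound minor second: a minor second plus an octave.)

m9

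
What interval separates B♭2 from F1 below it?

P11

Descending from Bb2 to F1 is the same interval as ascending F1 to Bb2.
F to B spans four letter names (F-G-A-B), plus an octave, so the interval is some kind of eleventh.
Counting semitones, F1→Bb2 is 17, which is the perfect eleventh.
(Equivalently, a compound perfect fourth: a perfect fourth plus an octave.)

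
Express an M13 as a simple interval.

M6

Subtracting seven from the interval number removes an octave: 13 − 7 = 6.
Quality carries through unchanged, so the simple form is a major sixth.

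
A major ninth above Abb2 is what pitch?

Two letters up from A (plus an octave) reaches B.
Moving 14 semitones up from Abb2 (the size of a major ninth) reaches Bbb3.

Bbb3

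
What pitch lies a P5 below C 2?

F 1

Five letter names down from C: F.
A perfect fifth is 7 semitones; 7 semitones down from C2 gives F1.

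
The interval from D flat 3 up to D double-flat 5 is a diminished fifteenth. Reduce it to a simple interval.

diminished octave

Each octave removed subtracts seven from the number: 15 − 7 = 8.
So a diminished fifteenth is an octave plus a diminished octave. The quality is unchanged.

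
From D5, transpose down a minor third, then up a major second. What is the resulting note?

C#5

D5 down a minor third → B4 (3 semitones).
Up a major second from B4: C#5 (2 semitones up).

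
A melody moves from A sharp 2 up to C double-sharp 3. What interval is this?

A to C spans three letter names (A-B-C): a third.
Counting semitones, A#2→C##3 is 4, which is the major third.

major 3rd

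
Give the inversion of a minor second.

major 7th

Interval numbers invert to sum to nine: 2 + 7 = 9, so a second inverts to a seventh.
And minor becomes major under inversion, so we get a major seventh.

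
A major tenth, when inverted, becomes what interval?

First reduce the compound major tenth to its simple form, a major third.
Interval numbers invert to sum to nine: 3 + 6 = 9, so a third inverts to a sixth.
Quality inverts too: major becomes minor. That makes the inversion a minor sixth.

minor sixth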